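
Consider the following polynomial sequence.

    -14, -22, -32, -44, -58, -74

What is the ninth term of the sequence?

-134

First differences: -8, -10, -12, -14, -16
Second differences: -2, -2, -2, -2
Constant second difference = -2, so extend:
-16 − 2 = -18;  -74 − 18 = -92
-18 − 2 = -20;  -92 − 20 = -112
-20 − 2 = -22;  -112 − 22 = -134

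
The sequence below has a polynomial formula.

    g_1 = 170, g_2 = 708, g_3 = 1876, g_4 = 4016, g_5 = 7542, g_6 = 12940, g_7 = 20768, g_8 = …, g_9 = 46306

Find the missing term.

Using the first 7 terms:
538  1168  2140  3526  5398  7828
630  972  1386  1872  2430
342  414  486  558
72  72  72
Constant fourth difference = 72.
Extend forward: 558 + 72 = 630;  2430 + 630 = 3060;  7828 + 3060 = 10888;  20768 + 10888 = 31656

31656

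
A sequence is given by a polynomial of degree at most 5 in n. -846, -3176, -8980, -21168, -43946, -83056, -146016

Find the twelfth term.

-1236256

First differences: -2330, -5804, -12188, -22778, -39110, -62960
Second differences: -3474, -6384, -10590, -16332, -23850
Third differences: -2910, -4206, -5742, -7518
Fourth differences: -1296, -1536, -1776
Fifth differences: -240, -240
Fifth differences constant at -240.
-1776 − 240 = -2016;  -7518 − 2016 = -9534;  -23850 − 9534 = -33384;  -62960 − 33384 = -96344;  -146016 − 96344 = -242360
-2016 − 240 = -2256;  -9534 − 2256 = -11790;  -33384 − 11790 = -45174;  -96344 − 45174 = -141518;  -242360 − 141518 = -383878
-2256 − 240 = -2496;  -11790 − 2496 = -14286;  -45174 − 14286 = -59460;  -141518 − 59460 = -200978;  -383878 − 200978 = -584856
-2496 − 240 = -2736;  -14286 − 2736 = -17022;  -59460 − 17022 = -76482;  -200978 − 76482 = -277460;  -584856 − 277460 = -862316
-2736 − 240 = -2976;  -17022 − 2976 = -19998;  -76482 − 19998 = -96480;  -277460 − 96480 = -373940;  -862316 − 373940 = -1236256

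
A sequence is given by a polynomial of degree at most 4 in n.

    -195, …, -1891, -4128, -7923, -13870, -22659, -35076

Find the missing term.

Using the last 6 terms:
Δ: -2237, -3795, -5947, -8789, -12417
Δ²: -1558, -2152, -2842, -3628
Δ³: -594, -690, -786
Δ⁴: -96, -96
Constant fourth difference = -96.
Extend backward: -594 + 96 = -498;  -1558 + 498 = -1060;  -2237 + 1060 = -1177;  -1891 + 1177 = -714

-714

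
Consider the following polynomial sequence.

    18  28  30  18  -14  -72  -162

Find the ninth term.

D1: 10 , 2 , -12 , -32 , -58 , -90
D2: -8 , -14 , -20 , -26 , -32
D3: -6 , -6 , -6 , -6
The third differences are constant (-6).
-32 − 6 = -38;  -90 − 38 = -128;  -162 − 128 = -290
-38 − 6 = -44;  -128 − 44 = -172;  -290 − 172 = -462

-462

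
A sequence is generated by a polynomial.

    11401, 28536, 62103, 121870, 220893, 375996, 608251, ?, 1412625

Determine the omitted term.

Using the first 7 terms:
D1: 17135  33567  59767  99023  155103  232255
D2: 16432  26200  39256  56080  77152
D3: 9768  13056  16824  21072
D4: 3288  3768  4248
D5: 480  480
Constant fifth difference = 480.
Extend forward: 4248 + 480 = 4728;  21072 + 4728 = 25800;  77152 + 25800 = 102952;  232255 + 102952 = 335207;  608251 + 335207 = 943458

943458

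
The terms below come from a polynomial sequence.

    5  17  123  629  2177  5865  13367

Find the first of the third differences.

306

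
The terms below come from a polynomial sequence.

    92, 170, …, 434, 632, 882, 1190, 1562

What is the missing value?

282

Using the last 5 terms:
198  250  308  372
52  58  64
6  6
Constant third difference = 6.
Extend backward: 52 − 6 = 46;  198 − 46 = 152;  434 − 152 = 282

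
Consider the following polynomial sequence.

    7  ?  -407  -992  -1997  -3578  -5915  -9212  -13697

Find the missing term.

-110

Using the last 7 terms:
-585  -1005  -1581  -2337  -3297  -4485
-420  -576  -756  -960  -1188
-156  -180  -204  -228
-24  -24  -24
Constant fourth difference = -24.
Extend backward: -156 + 24 = -132;  -420 + 132 = -288;  -585 + 288 = -297;  -407 + 297 = -110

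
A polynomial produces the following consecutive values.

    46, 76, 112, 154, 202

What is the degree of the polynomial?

2

D1: 30, 36, 42, 48
D2: 6, 6, 6
The second differences are constant, so the polynomial has degree 2.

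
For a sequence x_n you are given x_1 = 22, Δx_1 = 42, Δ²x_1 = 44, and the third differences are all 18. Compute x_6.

Build the table forward from the leading diagonal:
Third differences: 18, 18, 18, 18, 18, 18
Second differences: 44, 62, 80, 98, 116, 134
First differences: 42, 86, 148, 228, 326, 442
x: 22, 64, 150, 298, 526, 852

852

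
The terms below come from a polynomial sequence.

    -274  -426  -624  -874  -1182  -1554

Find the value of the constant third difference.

-6

D1: -152, -198, -250, -308, -372
D2: -46, -52, -58, -64
D3: -6, -6, -6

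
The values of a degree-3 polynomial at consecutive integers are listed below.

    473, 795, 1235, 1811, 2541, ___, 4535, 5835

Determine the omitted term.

3443

Using the first 5 terms:
322, 440, 576, 730
118, 136, 154
18, 18
Constant third difference = 18.
Extend forward: 154 + 18 = 172;  730 + 172 = 902;  2541 + 902 = 3443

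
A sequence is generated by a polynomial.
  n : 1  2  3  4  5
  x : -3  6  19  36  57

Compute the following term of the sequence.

82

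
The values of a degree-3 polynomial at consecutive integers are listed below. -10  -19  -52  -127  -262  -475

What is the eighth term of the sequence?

-1207

D1: -9 , -33 , -75 , -135 , -213
D2: -24 , -42 , -60 , -78
D3: -18 , -18 , -18
The third differences are constant (-18).
-78 − 18 = -96;  -213 − 96 = -309;  -475 − 309 = -784
-96 − 18 = -114;  -309 − 114 = -423;  -784 − 423 = -1207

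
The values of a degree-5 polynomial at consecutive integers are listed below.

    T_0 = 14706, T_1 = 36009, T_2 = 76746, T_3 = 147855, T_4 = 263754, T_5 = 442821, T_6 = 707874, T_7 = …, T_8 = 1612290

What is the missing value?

Using the first 7 terms:
First differences: 21303, 40737, 71109, 115899, 179067, 265053
Second differences: 19434, 30372, 44790, 63168, 85986
Third differences: 10938, 14418, 18378, 22818
Fourth differences: 3480, 3960, 4440
Fifth differences: 480, 480
Constant fifth difference = 480.
Extend forward: 4440 + 480 = 4920;  22818 + 4920 = 27738;  85986 + 27738 = 113724;  265053 + 113724 = 378777;  707874 + 378777 = 1086651

1086651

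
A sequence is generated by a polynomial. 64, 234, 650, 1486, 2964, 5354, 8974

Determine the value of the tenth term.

D1: 170, 416, 836, 1478, 2390, 3620
D2: 246, 420, 642, 912, 1230
D3: 174, 222, 270, 318
D4: 48, 48, 48
Constant fourth difference = 48, so extend:
318 + 48 = 366;  1230 + 366 = 1596;  3620 + 1596 = 5216;  8974 + 5216 = 14190
366 + 48 = 414;  1596 + 414 = 2010;  5216 + 2010 = 7226;  14190 + 7226 = 21416
414 + 48 = 462;  2010 + 462 = 2472;  7226 + 2472 = 9698;  21416 + 9698 = 31114

31114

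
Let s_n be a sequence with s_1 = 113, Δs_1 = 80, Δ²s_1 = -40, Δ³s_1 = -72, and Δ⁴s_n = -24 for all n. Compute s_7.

-1807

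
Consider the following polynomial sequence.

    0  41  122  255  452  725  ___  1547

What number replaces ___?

1086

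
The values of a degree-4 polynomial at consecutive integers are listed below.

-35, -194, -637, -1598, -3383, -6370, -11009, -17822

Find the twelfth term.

-79774

-159, -443, -961, -1785, -2987, -4639, -6813
-284, -518, -824, -1202, -1652, -2174
-234, -306, -378, -450, -522
-72, -72, -72, -72
The fourth differences are constant (-72).
-522 − 72 = -594;  -2174 − 594 = -2768;  -6813 − 2768 = -9581;  -17822 − 9581 = -27403
-594 − 72 = -666;  -2768 − 666 = -3434;  -9581 − 3434 = -13015;  -27403 − 13015 = -40418
-666 − 72 = -738;  -3434 − 738 = -4172;  -13015 − 4172 = -17187;  -40418 − 17187 = -57605
-738 − 72 = -810;  -4172 − 810 = -4982;  -17187 − 4982 = -22169;  -57605 − 22169 = -79774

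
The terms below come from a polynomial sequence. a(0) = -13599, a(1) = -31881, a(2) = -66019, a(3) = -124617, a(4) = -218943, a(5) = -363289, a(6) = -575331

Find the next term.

Δ: -18282 , -34138 , -58598 , -94326 , -144346 , -212042
Δ²: -15856 , -24460 , -35728 , -50020 , -67696
Δ³: -8604 , -11268 , -14292 , -17676
Δ⁴: -2664 , -3024 , -3384
Δ⁵: -360 , -360
Fifth differences constant at -360.
-3384 − 360 = -3744;  -17676 − 3744 = -21420;  -67696 − 21420 = -89116;  -212042 − 89116 = -301158;  -575331 − 301158 = -876489

-876489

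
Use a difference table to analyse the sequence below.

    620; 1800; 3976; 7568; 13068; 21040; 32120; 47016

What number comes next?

66508

1180  2176  3592  5500  7972  11080  14896
996  1416  1908  2472  3108  3816
420  492  564  636  708
72  72  72  72
The fourth differences are constant (72).
708 + 72 = 780;  3816 + 780 = 4596;  14896 + 4596 = 19492;  47016 + 19492 = 66508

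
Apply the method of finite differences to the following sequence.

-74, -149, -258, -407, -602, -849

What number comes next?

-1154

First differences: -75 , -109 , -149 , -195 , -247
Second differences: -34 , -40 , -46 , -52
Third differences: -6 , -6 , -6
The third differences are constant (-6).
-52 − 6 = -58;  -247 − 58 = -305;  -849 − 305 = -1154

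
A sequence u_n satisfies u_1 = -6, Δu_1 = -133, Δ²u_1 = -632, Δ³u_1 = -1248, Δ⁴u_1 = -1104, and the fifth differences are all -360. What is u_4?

-3549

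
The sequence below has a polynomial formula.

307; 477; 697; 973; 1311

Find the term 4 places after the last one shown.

170 , 220 , 276 , 338
50 , 56 , 62
6 , 6
Third differences constant at 6.
62 + 6 = 68;  338 + 68 = 406;  1311 + 406 = 1717
68 + 6 = 74;  406 + 74 = 480;  1717 + 480 = 2197
74 + 6 = 80;  480 + 80 = 560;  2197 + 560 = 2757
80 + 6 = 86;  560 + 86 = 646;  2757 + 646 = 3403

3403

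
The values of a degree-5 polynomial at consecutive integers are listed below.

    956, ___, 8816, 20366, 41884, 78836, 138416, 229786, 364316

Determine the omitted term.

3256

Using the last 7 terms:
11550, 21518, 36952, 59580, 91370, 134530
9968, 15434, 22628, 31790, 43160
5466, 7194, 9162, 11370
1728, 1968, 2208
240, 240
Constant fifth difference = 240.
Extend backward: 1728 − 240 = 1488;  5466 − 1488 = 3978;  9968 − 3978 = 5990;  11550 − 5990 = 5560;  8816 − 5560 = 3256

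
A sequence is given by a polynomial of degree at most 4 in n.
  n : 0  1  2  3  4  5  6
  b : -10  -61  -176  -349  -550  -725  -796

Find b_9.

755

-51 , -115 , -173 , -201 , -175 , -71
-64 , -58 , -28 , 26 , 104
6 , 30 , 54 , 78
24 , 24 , 24
Constant fourth difference = 24, so extend:
78 + 24 = 102;  104 + 102 = 206;  -71 + 206 = 135;  -796 + 135 = -661
102 + 24 = 126;  206 + 126 = 332;  135 + 332 = 467;  -661 + 467 = -194
126 + 24 = 150;  332 + 150 = 482;  467 + 482 = 949;  -194 + 949 = 755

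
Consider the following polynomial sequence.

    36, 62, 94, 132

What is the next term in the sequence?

176

D1: 26 , 32 , 38
D2: 6 , 6
Constant second difference = 6, so extend:
38 + 6 = 44;  132 + 44 = 176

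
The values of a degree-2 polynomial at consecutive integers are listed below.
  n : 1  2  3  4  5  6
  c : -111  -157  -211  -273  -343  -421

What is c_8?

-601

D1: -46, -54, -62, -70, -78
D2: -8, -8, -8, -8
Constant second difference = -8, so extend:
-78 − 8 = -86;  -421 − 86 = -507
-86 − 8 = -94;  -507 − 94 = -601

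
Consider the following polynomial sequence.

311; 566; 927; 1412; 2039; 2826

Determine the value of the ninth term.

6327

D1: 255, 361, 485, 627, 787
D2: 106, 124, 142, 160
D3: 18, 18, 18
The third differences are constant (18).
160 + 18 = 178;  787 + 178 = 965;  2826 + 965 = 3791
178 + 18 = 196;  965 + 196 = 1161;  3791 + 1161 = 4952
196 + 18 = 214;  1161 + 214 = 1375;  4952 + 1375 = 6327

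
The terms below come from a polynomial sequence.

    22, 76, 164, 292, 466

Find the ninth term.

Δ: 54 , 88 , 128 , 174
Δ²: 34 , 40 , 46
Δ³: 6 , 6
The third differences are constant (6).
46 + 6 = 52;  174 + 52 = 226;  466 + 226 = 692
52 + 6 = 58;  226 + 58 = 284;  692 + 284 = 976
58 + 6 = 64;  284 + 64 = 348;  976 + 348 = 1324
64 + 6 = 70;  348 + 70 = 418;  1324 + 418 = 1742

1742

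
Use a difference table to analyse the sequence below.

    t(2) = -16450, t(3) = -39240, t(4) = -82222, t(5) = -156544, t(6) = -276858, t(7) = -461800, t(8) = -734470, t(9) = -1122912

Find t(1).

-5728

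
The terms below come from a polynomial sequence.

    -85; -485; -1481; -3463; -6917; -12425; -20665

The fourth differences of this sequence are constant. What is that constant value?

D1: -400, -996, -1982, -3454, -5508, -8240
D2: -596, -986, -1472, -2054, -2732
D3: -390, -486, -582, -678
D4: -96, -96, -96

-96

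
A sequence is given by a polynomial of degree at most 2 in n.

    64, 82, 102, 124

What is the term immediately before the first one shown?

48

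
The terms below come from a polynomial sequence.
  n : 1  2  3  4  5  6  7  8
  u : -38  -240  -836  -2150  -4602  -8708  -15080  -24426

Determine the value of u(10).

-55352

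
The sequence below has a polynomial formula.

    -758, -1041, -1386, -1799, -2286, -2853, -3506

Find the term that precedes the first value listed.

-531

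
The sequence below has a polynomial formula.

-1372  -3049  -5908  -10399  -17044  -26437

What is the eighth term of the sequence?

-56203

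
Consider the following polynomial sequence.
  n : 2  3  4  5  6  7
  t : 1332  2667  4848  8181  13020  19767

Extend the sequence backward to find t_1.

585

D1: 1335  2181  3333  4839  6747
D2: 846  1152  1506  1908
D3: 306  354  402
D4: 48  48
The fourth differences are constant at 48.
Work back: 306 − 48 = 258;  846 − 258 = 588;  1335 − 588 = 747;  1332 − 747 = 585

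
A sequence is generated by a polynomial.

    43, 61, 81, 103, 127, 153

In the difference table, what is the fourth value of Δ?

24

First differences: 18, 20, 22, 24, 26
Second differences: 2, 2, 2, 2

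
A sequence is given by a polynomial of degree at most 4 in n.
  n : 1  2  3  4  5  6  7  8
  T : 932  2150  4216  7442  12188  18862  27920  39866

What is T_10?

74678

1218, 2066, 3226, 4746, 6674, 9058, 11946
848, 1160, 1520, 1928, 2384, 2888
312, 360, 408, 456, 504
48, 48, 48, 48
The fourth differences are constant (48).
504 + 48 = 552;  2888 + 552 = 3440;  11946 + 3440 = 15386;  39866 + 15386 = 55252
552 + 48 = 600;  3440 + 600 = 4040;  15386 + 4040 = 19426;  55252 + 19426 = 74678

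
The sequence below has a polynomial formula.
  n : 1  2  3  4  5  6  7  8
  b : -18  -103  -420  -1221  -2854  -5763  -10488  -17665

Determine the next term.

Δ: -85  -317  -801  -1633  -2909  -4725  -7177
Δ²: -232  -484  -832  -1276  -1816  -2452
Δ³: -252  -348  -444  -540  -636
Δ⁴: -96  -96  -96  -96
The fourth differences are constant (-96).
-636 − 96 = -732;  -2452 − 732 = -3184;  -7177 − 3184 = -10361;  -17665 − 10361 = -28026

-28026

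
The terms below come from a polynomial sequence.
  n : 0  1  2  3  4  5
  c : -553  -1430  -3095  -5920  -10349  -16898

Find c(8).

-55505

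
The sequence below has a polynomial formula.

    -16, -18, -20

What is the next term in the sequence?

Δ: -2, -2
The first differences are constant (-2).
-20 − 2 = -22

-22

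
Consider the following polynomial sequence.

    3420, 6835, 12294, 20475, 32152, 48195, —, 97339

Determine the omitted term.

Using the first 6 terms:
D1: 3415  5459  8181  11677  16043
D2: 2044  2722  3496  4366
D3: 678  774  870
D4: 96  96
Constant fourth difference = 96.
Extend forward: 870 + 96 = 966;  4366 + 966 = 5332;  16043 + 5332 = 21375;  48195 + 21375 = 69570

69570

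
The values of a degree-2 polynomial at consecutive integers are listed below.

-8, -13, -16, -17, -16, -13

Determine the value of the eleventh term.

32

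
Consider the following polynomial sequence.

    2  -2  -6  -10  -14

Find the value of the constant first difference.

-4

First differences: -4, -4, -4, -4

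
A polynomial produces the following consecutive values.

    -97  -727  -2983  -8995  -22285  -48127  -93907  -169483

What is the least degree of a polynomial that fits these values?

First differences: -630, -2256, -6012, -13290, -25842, -45780, -75576
Second differences: -1626, -3756, -7278, -12552, -19938, -29796
Third differences: -2130, -3522, -5274, -7386, -9858
Fourth differences: -1392, -1752, -2112, -2472
Fifth differences: -360, -360, -360
The fifth differences are constant, so the polynomial has degree 5.

5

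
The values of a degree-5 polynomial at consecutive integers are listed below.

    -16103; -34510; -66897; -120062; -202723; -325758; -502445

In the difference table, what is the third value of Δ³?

D1: -18407, -32387, -53165, -82661, -123035, -176687
D2: -13980, -20778, -29496, -40374, -53652
D3: -6798, -8718, -10878, -13278
D4: -1920, -2160, -2400
D5: -240, -240

-10878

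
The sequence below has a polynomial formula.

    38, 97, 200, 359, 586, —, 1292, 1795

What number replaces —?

893

Using the first 5 terms:
59, 103, 159, 227
44, 56, 68
12, 12
Constant third difference = 12.
Extend forward: 68 + 12 = 80;  227 + 80 = 307;  586 + 307 = 893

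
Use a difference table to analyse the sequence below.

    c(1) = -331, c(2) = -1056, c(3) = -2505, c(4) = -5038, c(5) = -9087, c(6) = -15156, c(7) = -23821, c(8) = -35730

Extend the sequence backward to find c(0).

First differences: -725  -1449  -2533  -4049  -6069  -8665  -11909
Second differences: -724  -1084  -1516  -2020  -2596  -3244
Third differences: -360  -432  -504  -576  -648
Fourth differences: -72  -72  -72  -72
The fourth differences are constant at -72.
Work back: -360 + 72 = -288;  -724 + 288 = -436;  -725 + 436 = -289;  -331 + 289 = -42

-42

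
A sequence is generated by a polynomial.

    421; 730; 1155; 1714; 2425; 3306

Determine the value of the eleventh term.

309  425  559  711  881
116  134  152  170
18  18  18
The third differences are constant (18).
170 + 18 = 188;  881 + 188 = 1069;  3306 + 1069 = 4375
188 + 18 = 206;  1069 + 206 = 1275;  4375 + 1275 = 5650
206 + 18 = 224;  1275 + 224 = 1499;  5650 + 1499 = 7149
224 + 18 = 242;  1499 + 242 = 1741;  7149 + 1741 = 8890
242 + 18 = 260;  1741 + 260 = 2001;  8890 + 2001 = 10891

10891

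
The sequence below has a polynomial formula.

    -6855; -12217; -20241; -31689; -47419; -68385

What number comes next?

First differences: -5362, -8024, -11448, -15730, -20966
Second differences: -2662, -3424, -4282, -5236
Third differences: -762, -858, -954
Fourth differences: -96, -96
Constant fourth difference = -96, so extend:
-954 − 96 = -1050;  -5236 − 1050 = -6286;  -20966 − 6286 = -27252;  -68385 − 27252 = -95637

-95637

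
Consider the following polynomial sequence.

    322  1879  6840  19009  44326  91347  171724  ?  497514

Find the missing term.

300685

Using the first 7 terms:
First differences: 1557, 4961, 12169, 25317, 47021, 80377
Second differences: 3404, 7208, 13148, 21704, 33356
Third differences: 3804, 5940, 8556, 11652
Fourth differences: 2136, 2616, 3096
Fifth differences: 480, 480
Constant fifth difference = 480.
Extend forward: 3096 + 480 = 3576;  11652 + 3576 = 15228;  33356 + 15228 = 48584;  80377 + 48584 = 128961;  171724 + 128961 = 300685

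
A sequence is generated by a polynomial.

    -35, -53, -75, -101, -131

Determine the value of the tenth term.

-341

D1: -18 , -22 , -26 , -30
D2: -4 , -4 , -4
Constant second difference = -4, so extend:
-30 − 4 = -34;  -131 − 34 = -165
-34 − 4 = -38;  -165 − 38 = -203
-38 − 4 = -42;  -203 − 42 = -245
-42 − 4 = -46;  -245 − 46 = -291
-46 − 4 = -50;  -291 − 50 = -341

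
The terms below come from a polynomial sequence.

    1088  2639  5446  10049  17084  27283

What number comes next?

41474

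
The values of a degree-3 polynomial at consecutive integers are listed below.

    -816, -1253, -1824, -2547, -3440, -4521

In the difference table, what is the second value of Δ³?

-18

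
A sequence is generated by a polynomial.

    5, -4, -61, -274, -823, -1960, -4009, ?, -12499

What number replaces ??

Using the first 7 terms:
-9, -57, -213, -549, -1137, -2049
-48, -156, -336, -588, -912
-108, -180, -252, -324
-72, -72, -72
Constant fourth difference = -72.
Extend forward: -324 − 72 = -396;  -912 − 396 = -1308;  -2049 − 1308 = -3357;  -4009 − 3357 = -7366

-7366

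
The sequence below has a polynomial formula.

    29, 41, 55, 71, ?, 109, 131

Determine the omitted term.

89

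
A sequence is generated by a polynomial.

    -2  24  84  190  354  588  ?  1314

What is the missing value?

904

Using the first 6 terms:
First differences: 26  60  106  164  234
Second differences: 34  46  58  70
Third differences: 12  12  12
Constant third difference = 12.
Extend forward: 70 + 12 = 82;  234 + 82 = 316;  588 + 316 = 904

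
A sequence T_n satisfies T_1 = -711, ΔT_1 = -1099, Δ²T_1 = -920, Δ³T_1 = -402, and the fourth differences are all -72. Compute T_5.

-12307

Build the table forward from the leading diagonal:
Fourth differences: -72, -72, -72, -72, -72
Third differences: -402, -474, -546, -618, -690
Second differences: -920, -1322, -1796, -2342, -2960
First differences: -1099, -2019, -3341, -5137, -7479
T: -711, -1810, -3829, -7170, -12307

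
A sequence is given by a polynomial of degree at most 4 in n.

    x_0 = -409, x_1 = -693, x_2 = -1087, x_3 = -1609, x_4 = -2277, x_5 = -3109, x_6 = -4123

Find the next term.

-5337

D1: -284  -394  -522  -668  -832  -1014
D2: -110  -128  -146  -164  -182
D3: -18  -18  -18  -18
The third differences are constant (-18).
-182 − 18 = -200;  -1014 − 200 = -1214;  -4123 − 1214 = -5337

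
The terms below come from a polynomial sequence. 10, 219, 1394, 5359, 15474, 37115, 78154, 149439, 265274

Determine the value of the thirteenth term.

1608034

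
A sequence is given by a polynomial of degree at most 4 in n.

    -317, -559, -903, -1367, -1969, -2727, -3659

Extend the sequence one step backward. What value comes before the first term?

-159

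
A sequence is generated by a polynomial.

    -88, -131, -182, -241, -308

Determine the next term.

Δ: -43, -51, -59, -67
Δ²: -8, -8, -8
Second differences constant at -8.
-67 − 8 = -75;  -308 − 75 = -383

-383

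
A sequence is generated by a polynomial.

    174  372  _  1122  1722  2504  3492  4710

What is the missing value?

680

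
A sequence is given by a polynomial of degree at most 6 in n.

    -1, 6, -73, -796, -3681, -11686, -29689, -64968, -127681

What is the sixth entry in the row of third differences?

-10158

Δ: 7, -79, -723, -2885, -8005, -18003, -35279, -62713
Δ²: -86, -644, -2162, -5120, -9998, -17276, -27434
Δ³: -558, -1518, -2958, -4878, -7278, -10158
Δ⁴: -960, -1440, -1920, -2400, -2880
Δ⁵: -480, -480, -480, -480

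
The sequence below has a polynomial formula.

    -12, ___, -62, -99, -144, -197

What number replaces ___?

-33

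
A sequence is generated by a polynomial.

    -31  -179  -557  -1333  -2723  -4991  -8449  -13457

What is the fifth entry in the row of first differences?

D1: -148, -378, -776, -1390, -2268, -3458, -5008
D2: -230, -398, -614, -878, -1190, -1550
D3: -168, -216, -264, -312, -360
D4: -48, -48, -48, -48

-2268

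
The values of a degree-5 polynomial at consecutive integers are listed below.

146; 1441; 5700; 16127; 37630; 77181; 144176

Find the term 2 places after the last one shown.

First differences: 1295, 4259, 10427, 21503, 39551, 66995
Second differences: 2964, 6168, 11076, 18048, 27444
Third differences: 3204, 4908, 6972, 9396
Fourth differences: 1704, 2064, 2424
Fifth differences: 360, 360
Fifth differences constant at 360.
2424 + 360 = 2784;  9396 + 2784 = 12180;  27444 + 12180 = 39624;  66995 + 39624 = 106619;  144176 + 106619 = 250795
2784 + 360 = 3144;  12180 + 3144 = 15324;  39624 + 15324 = 54948;  106619 + 54948 = 161567;  250795 + 161567 = 412362

412362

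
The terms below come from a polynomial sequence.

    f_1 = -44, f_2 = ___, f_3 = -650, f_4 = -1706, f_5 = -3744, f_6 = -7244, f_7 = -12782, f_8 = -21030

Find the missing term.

-192

Using the last 6 terms:
First differences: -1056  -2038  -3500  -5538  -8248
Second differences: -982  -1462  -2038  -2710
Third differences: -480  -576  -672
Fourth differences: -96  -96
Constant fourth difference = -96.
Extend backward: -480 + 96 = -384;  -982 + 384 = -598;  -1056 + 598 = -458;  -650 + 458 = -192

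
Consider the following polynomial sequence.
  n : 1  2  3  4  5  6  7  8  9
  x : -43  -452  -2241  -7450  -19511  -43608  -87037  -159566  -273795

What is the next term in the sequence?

-445516

D1: -409, -1789, -5209, -12061, -24097, -43429, -72529, -114229
D2: -1380, -3420, -6852, -12036, -19332, -29100, -41700
D3: -2040, -3432, -5184, -7296, -9768, -12600
D4: -1392, -1752, -2112, -2472, -2832
D5: -360, -360, -360, -360
Constant fifth difference = -360, so extend:
-2832 − 360 = -3192;  -12600 − 3192 = -15792;  -41700 − 15792 = -57492;  -114229 − 57492 = -171721;  -273795 − 171721 = -445516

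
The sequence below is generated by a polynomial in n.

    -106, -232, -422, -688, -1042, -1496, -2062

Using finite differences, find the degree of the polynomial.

D1: -126, -190, -266, -354, -454, -566
D2: -64, -76, -88, -100, -112
D3: -12, -12, -12, -12
The third differences are constant, so the polynomial has degree 3.

3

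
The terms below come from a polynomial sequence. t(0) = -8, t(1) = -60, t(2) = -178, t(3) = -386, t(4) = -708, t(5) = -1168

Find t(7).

-52, -118, -208, -322, -460
-66, -90, -114, -138
-24, -24, -24
The third differences are constant (-24).
-138 − 24 = -162;  -460 − 162 = -622;  -1168 − 622 = -1790
-162 − 24 = -186;  -622 − 186 = -808;  -1790 − 808 = -2598

-2598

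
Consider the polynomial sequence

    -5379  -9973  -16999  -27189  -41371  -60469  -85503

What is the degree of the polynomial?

Δ: -4594, -7026, -10190, -14182, -19098, -25034
Δ²: -2432, -3164, -3992, -4916, -5936
Δ³: -732, -828, -924, -1020
Δ⁴: -96, -96, -96
The fourth differences are constant, so the polynomial has degree 4.

4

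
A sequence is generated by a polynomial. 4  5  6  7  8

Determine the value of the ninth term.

12

First differences: 1 , 1 , 1 , 1
The first differences are constant (1).
8 + 1 = 9
9 + 1 = 10
10 + 1 = 11
11 + 1 = 12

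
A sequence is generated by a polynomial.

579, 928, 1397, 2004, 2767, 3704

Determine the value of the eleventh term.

349 , 469 , 607 , 763 , 937
120 , 138 , 156 , 174
18 , 18 , 18
Third differences constant at 18.
174 + 18 = 192;  937 + 192 = 1129;  3704 + 1129 = 4833
192 + 18 = 210;  1129 + 210 = 1339;  4833 + 1339 = 6172
210 + 18 = 228;  1339 + 228 = 1567;  6172 + 1567 = 7739
228 + 18 = 246;  1567 + 246 = 1813;  7739 + 1813 = 9552
246 + 18 = 264;  1813 + 264 = 2077;  9552 + 2077 = 11629

11629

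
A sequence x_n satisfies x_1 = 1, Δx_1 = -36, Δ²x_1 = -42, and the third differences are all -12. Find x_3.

-113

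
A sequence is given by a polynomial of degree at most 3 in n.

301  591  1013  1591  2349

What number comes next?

3311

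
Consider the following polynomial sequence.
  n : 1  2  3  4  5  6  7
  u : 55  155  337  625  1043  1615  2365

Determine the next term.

D1: 100, 182, 288, 418, 572, 750
D2: 82, 106, 130, 154, 178
D3: 24, 24, 24, 24
Constant third difference = 24, so extend:
178 + 24 = 202;  750 + 202 = 952;  2365 + 952 = 3317

3317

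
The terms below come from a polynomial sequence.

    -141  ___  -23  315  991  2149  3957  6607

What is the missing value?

-143

Using the last 6 terms:
D1: 338  676  1158  1808  2650
D2: 338  482  650  842
D3: 144  168  192
D4: 24  24
Constant fourth difference = 24.
Extend backward: 144 − 24 = 120;  338 − 120 = 218;  338 − 218 = 120;  -23 − 120 = -143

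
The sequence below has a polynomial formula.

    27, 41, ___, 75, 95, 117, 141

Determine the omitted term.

57

Using the last 4 terms:
D1: 20  22  24
D2: 2  2
Constant second difference = 2.
Extend backward: 20 − 2 = 18;  75 − 18 = 57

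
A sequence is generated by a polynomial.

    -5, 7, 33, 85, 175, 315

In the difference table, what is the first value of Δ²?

14

First differences: 12, 26, 52, 90, 140
Second differences: 14, 26, 38, 50
Third differences: 12, 12, 12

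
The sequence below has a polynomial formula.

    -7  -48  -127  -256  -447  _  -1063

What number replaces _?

Using the first 5 terms:
First differences: -41  -79  -129  -191
Second differences: -38  -50  -62
Third differences: -12  -12
Constant third difference = -12.
Extend forward: -62 − 12 = -74;  -191 − 74 = -265;  -447 − 265 = -712

-712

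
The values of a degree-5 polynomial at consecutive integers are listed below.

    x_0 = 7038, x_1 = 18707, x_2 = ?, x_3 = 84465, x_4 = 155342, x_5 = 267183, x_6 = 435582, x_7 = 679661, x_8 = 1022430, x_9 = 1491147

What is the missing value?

42126

Using the last 7 terms:
First differences: 70877  111841  168399  244079  342769  468717
Second differences: 40964  56558  75680  98690  125948
Third differences: 15594  19122  23010  27258
Fourth differences: 3528  3888  4248
Fifth differences: 360  360
Constant fifth difference = 360.
Extend backward: 3528 − 360 = 3168;  15594 − 3168 = 12426;  40964 − 12426 = 28538;  70877 − 28538 = 42339;  84465 − 42339 = 42126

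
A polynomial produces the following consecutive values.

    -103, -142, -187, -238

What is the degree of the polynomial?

2

D1: -39, -45, -51
D2: -6, -6
The second differences are constant, so the polynomial has degree 2.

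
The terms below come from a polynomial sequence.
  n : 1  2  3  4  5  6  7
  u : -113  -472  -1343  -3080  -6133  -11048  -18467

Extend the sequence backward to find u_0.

-8

First differences: -359  -871  -1737  -3053  -4915  -7419
Second differences: -512  -866  -1316  -1862  -2504
Third differences: -354  -450  -546  -642
Fourth differences: -96  -96  -96
The fourth differences are constant at -96.
Work back: -354 + 96 = -258;  -512 + 258 = -254;  -359 + 254 = -105;  -113 + 105 = -8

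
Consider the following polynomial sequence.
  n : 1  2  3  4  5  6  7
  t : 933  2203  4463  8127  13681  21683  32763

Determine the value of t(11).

122983

D1: 1270, 2260, 3664, 5554, 8002, 11080
D2: 990, 1404, 1890, 2448, 3078
D3: 414, 486, 558, 630
D4: 72, 72, 72
The fourth differences are constant (72).
630 + 72 = 702;  3078 + 702 = 3780;  11080 + 3780 = 14860;  32763 + 14860 = 47623
702 + 72 = 774;  3780 + 774 = 4554;  14860 + 4554 = 19414;  47623 + 19414 = 67037
774 + 72 = 846;  4554 + 846 = 5400;  19414 + 5400 = 24814;  67037 + 24814 = 91851
846 + 72 = 918;  5400 + 918 = 6318;  24814 + 6318 = 31132;  91851 + 31132 = 122983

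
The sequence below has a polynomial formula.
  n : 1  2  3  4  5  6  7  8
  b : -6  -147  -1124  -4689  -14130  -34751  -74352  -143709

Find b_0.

-5

First differences: -141, -977, -3565, -9441, -20621, -39601, -69357
Second differences: -836, -2588, -5876, -11180, -18980, -29756
Third differences: -1752, -3288, -5304, -7800, -10776
Fourth differences: -1536, -2016, -2496, -2976
Fifth differences: -480, -480, -480
The fifth differences are constant at -480.
Work back: -1536 + 480 = -1056;  -1752 + 1056 = -696;  -836 + 696 = -140;  -141 + 140 = -1;  -6 + 1 = -5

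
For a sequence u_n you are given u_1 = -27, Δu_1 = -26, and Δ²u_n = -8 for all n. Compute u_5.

-179

Build the table forward from the leading diagonal:
Δ²: -8  -8  -8  -8  -8
Δ: -26  -34  -42  -50  -58
u: -27  -53  -87  -129  -179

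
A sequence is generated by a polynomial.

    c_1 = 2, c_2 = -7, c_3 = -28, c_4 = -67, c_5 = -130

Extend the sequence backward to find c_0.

Δ: -9  -21  -39  -63
Δ²: -12  -18  -24
Δ³: -6  -6
The third differences are constant at -6.
Work back: -12 + 6 = -6;  -9 + 6 = -3;  2 + 3 = 5

5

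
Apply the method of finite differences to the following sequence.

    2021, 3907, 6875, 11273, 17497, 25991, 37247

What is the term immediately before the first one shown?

917

1886  2968  4398  6224  8494  11256
1082  1430  1826  2270  2762
348  396  444  492
48  48  48
The fourth differences are constant at 48.
Work back: 348 − 48 = 300;  1082 − 300 = 782;  1886 − 782 = 1104;  2021 − 1104 = 917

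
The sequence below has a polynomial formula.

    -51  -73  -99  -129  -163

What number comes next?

-201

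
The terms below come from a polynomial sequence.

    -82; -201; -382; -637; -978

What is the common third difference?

D1: -119, -181, -255, -341
D2: -62, -74, -86
D3: -12, -12

-12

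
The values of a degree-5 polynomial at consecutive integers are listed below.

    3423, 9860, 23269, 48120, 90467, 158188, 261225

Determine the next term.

411824

Δ: 6437, 13409, 24851, 42347, 67721, 103037
Δ²: 6972, 11442, 17496, 25374, 35316
Δ³: 4470, 6054, 7878, 9942
Δ⁴: 1584, 1824, 2064
Δ⁵: 240, 240
The fifth differences are constant (240).
2064 + 240 = 2304;  9942 + 2304 = 12246;  35316 + 12246 = 47562;  103037 + 47562 = 150599;  261225 + 150599 = 411824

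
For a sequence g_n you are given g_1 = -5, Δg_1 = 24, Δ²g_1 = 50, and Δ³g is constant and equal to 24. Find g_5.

Build the table forward from the leading diagonal:
Δ³: 24, 24, 24, 24, 24
Δ²: 50, 74, 98, 122, 146
Δ: 24, 74, 148, 246, 368
g: -5, 19, 93, 241, 487

487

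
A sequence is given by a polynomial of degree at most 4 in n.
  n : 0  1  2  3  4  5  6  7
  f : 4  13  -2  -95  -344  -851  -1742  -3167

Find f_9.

D1: 9  -15  -93  -249  -507  -891  -1425
D2: -24  -78  -156  -258  -384  -534
D3: -54  -78  -102  -126  -150
D4: -24  -24  -24  -24
Constant fourth difference = -24, so extend:
-150 − 24 = -174;  -534 − 174 = -708;  -1425 − 708 = -2133;  -3167 − 2133 = -5300
-174 − 24 = -198;  -708 − 198 = -906;  -2133 − 906 = -3039;  -5300 − 3039 = -8339

-8339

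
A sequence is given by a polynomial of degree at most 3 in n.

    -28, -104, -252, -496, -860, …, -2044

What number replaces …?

-1368

Using the first 5 terms:
Δ: -76  -148  -244  -364
Δ²: -72  -96  -120
Δ³: -24  -24
Constant third difference = -24.
Extend forward: -120 − 24 = -144;  -364 − 144 = -508;  -860 − 508 = -1368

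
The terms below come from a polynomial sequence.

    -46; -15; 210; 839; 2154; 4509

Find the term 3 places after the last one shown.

First differences: 31  225  629  1315  2355
Second differences: 194  404  686  1040
Third differences: 210  282  354
Fourth differences: 72  72
Fourth differences constant at 72.
354 + 72 = 426;  1040 + 426 = 1466;  2355 + 1466 = 3821;  4509 + 3821 = 8330
426 + 72 = 498;  1466 + 498 = 1964;  3821 + 1964 = 5785;  8330 + 5785 = 14115
498 + 72 = 570;  1964 + 570 = 2534;  5785 + 2534 = 8319;  14115 + 8319 = 22434

22434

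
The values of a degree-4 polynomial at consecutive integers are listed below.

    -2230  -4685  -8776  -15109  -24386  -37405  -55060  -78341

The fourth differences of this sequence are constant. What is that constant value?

-96

First differences: -2455, -4091, -6333, -9277, -13019, -17655, -23281
Second differences: -1636, -2242, -2944, -3742, -4636, -5626
Third differences: -606, -702, -798, -894, -990
Fourth differences: -96, -96, -96, -96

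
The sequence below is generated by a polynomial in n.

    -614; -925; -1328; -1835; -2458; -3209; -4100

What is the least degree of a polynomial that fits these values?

Δ: -311, -403, -507, -623, -751, -891
Δ²: -92, -104, -116, -128, -140
Δ³: -12, -12, -12, -12
The third differences are constant, so the polynomial has degree 3.

3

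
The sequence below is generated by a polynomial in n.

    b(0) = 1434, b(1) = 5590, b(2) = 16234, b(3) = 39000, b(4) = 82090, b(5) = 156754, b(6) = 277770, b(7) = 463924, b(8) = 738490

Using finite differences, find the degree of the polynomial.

5

4156, 10644, 22766, 43090, 74664, 121016, 186154, 274566
6488, 12122, 20324, 31574, 46352, 65138, 88412
5634, 8202, 11250, 14778, 18786, 23274
2568, 3048, 3528, 4008, 4488
480, 480, 480, 480
The fifth differences are constant, so the polynomial has degree 5.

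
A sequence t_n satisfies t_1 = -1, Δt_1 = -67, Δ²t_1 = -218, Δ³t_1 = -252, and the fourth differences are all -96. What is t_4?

-1108

Build the table forward from the leading diagonal:
D4: -96  -96  -96  -96
D3: -252  -348  -444  -540
D2: -218  -470  -818  -1262
D1: -67  -285  -755  -1573
t: -1  -68  -353  -1108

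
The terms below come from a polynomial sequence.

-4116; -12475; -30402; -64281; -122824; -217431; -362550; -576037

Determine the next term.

-8359, -17927, -33879, -58543, -94607, -145119, -213487
-9568, -15952, -24664, -36064, -50512, -68368
-6384, -8712, -11400, -14448, -17856
-2328, -2688, -3048, -3408
-360, -360, -360
Fifth differences constant at -360.
-3408 − 360 = -3768;  -17856 − 3768 = -21624;  -68368 − 21624 = -89992;  -213487 − 89992 = -303479;  -576037 − 303479 = -879516

-879516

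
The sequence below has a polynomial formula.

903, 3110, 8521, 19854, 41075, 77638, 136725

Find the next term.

227486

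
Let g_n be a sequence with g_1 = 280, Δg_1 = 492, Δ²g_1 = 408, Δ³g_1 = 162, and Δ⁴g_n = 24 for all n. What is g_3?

1672

Build the table forward from the leading diagonal:
Δ⁴: 24, 24, 24
Δ³: 162, 186, 210
Δ²: 408, 570, 756
Δ: 492, 900, 1470
g: 280, 772, 1672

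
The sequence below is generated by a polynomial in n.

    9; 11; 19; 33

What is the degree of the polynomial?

2, 8, 14
6, 6
The second differences are constant, so the polynomial has degree 2.

2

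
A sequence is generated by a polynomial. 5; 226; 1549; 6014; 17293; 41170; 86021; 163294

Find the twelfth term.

Δ: 221, 1323, 4465, 11279, 23877, 44851, 77273
Δ²: 1102, 3142, 6814, 12598, 20974, 32422
Δ³: 2040, 3672, 5784, 8376, 11448
Δ⁴: 1632, 2112, 2592, 3072
Δ⁵: 480, 480, 480
Constant fifth difference = 480, so extend:
3072 + 480 = 3552;  11448 + 3552 = 15000;  32422 + 15000 = 47422;  77273 + 47422 = 124695;  163294 + 124695 = 287989
3552 + 480 = 4032;  15000 + 4032 = 19032;  47422 + 19032 = 66454;  124695 + 66454 = 191149;  287989 + 191149 = 479138
4032 + 480 = 4512;  19032 + 4512 = 23544;  66454 + 23544 = 89998;  191149 + 89998 = 281147;  479138 + 281147 = 760285
4512 + 480 = 4992;  23544 + 4992 = 28536;  89998 + 28536 = 118534;  281147 + 118534 = 399681;  760285 + 399681 = 1159966

1159966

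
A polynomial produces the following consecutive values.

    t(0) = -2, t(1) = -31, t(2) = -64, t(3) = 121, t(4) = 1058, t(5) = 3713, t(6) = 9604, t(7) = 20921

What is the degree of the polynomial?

First differences: -29, -33, 185, 937, 2655, 5891, 11317
Second differences: -4, 218, 752, 1718, 3236, 5426
Third differences: 222, 534, 966, 1518, 2190
Fourth differences: 312, 432, 552, 672
Fifth differences: 120, 120, 120
The fifth differences are constant, so the polynomial has degree 5.

5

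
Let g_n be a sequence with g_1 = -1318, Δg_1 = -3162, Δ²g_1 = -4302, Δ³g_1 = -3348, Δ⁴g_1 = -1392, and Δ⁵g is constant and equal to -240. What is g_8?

Build the table forward from the leading diagonal:
Δ⁵: -240  -240  -240  -240  -240  -240  -240  -240
Δ⁴: -1392  -1632  -1872  -2112  -2352  -2592  -2832  -3072
Δ³: -3348  -4740  -6372  -8244  -10356  -12708  -15300  -18132
Δ²: -4302  -7650  -12390  -18762  -27006  -37362  -50070  -65370
Δ: -3162  -7464  -15114  -27504  -46266  -73272  -110634  -160704
g: -1318  -4480  -11944  -27058  -54562  -100828  -174100  -284734

-284734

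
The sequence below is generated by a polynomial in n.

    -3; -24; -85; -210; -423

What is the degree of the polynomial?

First differences: -21, -61, -125, -213
Second differences: -40, -64, -88
Third differences: -24, -24
The third differences are constant, so the polynomial has degree 3.

3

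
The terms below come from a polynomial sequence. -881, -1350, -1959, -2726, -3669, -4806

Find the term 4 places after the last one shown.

Δ: -469 , -609 , -767 , -943 , -1137
Δ²: -140 , -158 , -176 , -194
Δ³: -18 , -18 , -18
The third differences are constant (-18).
-194 − 18 = -212;  -1137 − 212 = -1349;  -4806 − 1349 = -6155
-212 − 18 = -230;  -1349 − 230 = -1579;  -6155 − 1579 = -7734
-230 − 18 = -248;  -1579 − 248 = -1827;  -7734 − 1827 = -9561
-248 − 18 = -266;  -1827 − 266 = -2093;  -9561 − 2093 = -11654

-11654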